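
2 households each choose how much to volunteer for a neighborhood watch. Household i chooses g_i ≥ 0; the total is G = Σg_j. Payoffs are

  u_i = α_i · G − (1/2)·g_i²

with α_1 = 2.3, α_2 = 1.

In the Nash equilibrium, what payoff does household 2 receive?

Household i's FOC: ∂u_i/∂g_i = α_i − g_i = 0, so g_i* = α_i.
NE contributions = (2.3, 1); G = 3.3.
u_2 = α_2·G − ½·(g_2)² = 1·3.3 − ½·1² = 2.8.

2.8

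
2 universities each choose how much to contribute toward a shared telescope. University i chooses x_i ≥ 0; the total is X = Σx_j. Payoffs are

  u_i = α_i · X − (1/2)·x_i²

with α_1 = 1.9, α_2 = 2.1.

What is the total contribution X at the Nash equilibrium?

University i's FOC: ∂u_i/∂x_i = α_i − x_i = 0, so x_i* = α_i.
NE contributions = (1.9, 2.1); X = 4.

4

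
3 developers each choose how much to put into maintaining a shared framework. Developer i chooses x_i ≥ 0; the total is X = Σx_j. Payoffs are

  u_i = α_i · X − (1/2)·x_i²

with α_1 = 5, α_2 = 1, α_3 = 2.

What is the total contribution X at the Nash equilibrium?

Developer i's FOC: ∂u_i/∂x_i = α_i − x_i = 0, so x_i* = α_i.
NE contributions = (5, 1, 2); X = 8.

8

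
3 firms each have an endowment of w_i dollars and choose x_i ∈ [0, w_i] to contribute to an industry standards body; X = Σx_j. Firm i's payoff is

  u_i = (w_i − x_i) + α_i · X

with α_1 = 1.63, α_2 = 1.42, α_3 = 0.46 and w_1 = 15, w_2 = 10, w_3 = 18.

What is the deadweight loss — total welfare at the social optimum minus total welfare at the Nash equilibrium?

∂u_i/∂x_i = α_i − 1, so firm i contributes w_i if α_i > 1, else 0.
α_i > 1 for i ∈ {1, 2}; NE contributions (15, 10, 0), X = 25.
W^NE = Σw_i − X^NE + (Σα_i)·X^NE = 43 + 2.51·25 = 105.75.
Planner: ∂(Σu_j)/∂x_i = Σα_j − 1 = 2.51 > 0, so everyone contributes w_i; X^SO = 43, W^SO = 43 + 2.51·43 = 150.93.
Deadweight loss = 45.18.

45.18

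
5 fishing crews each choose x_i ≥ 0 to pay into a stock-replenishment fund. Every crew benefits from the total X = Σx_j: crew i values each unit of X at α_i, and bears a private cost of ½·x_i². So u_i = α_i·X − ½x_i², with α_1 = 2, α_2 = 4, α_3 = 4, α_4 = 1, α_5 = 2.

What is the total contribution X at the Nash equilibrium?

13

Crew i's FOC: ∂u_i/∂x_i = α_i − x_i = 0, so x_i* = α_i.
NE contributions = (2, 4, 4, 1, 2); X = 13.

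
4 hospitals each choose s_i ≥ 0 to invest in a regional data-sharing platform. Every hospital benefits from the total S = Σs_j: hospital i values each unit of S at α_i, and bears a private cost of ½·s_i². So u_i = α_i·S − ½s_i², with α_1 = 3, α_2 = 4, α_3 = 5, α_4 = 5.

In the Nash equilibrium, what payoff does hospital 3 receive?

72.5

Hospital i's FOC: ∂u_i/∂s_i = α_i − s_i = 0, so s_i* = α_i.
NE contributions = (3, 4, 5, 5); S = 17.
u_3 = α_3·S − ½·(s_3)² = 5·17 − ½·5² = 72.5.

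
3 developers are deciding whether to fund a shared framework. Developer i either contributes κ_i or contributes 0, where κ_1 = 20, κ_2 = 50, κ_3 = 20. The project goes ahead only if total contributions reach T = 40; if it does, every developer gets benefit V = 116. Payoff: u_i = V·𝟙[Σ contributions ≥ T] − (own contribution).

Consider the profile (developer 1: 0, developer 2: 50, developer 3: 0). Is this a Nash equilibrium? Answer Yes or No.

Total = 50 ≥ 40: provided.
Developer 1 (pledges 0, payoff 116): pledging 20 → total 70, payoff 96. No gain.
Developer 2 (pledges 50, payoff 66): dropping to 0 → total 0, payoff 0. No gain.
Developer 3 (pledges 0, payoff 116): pledging 20 → total 70, payoff 96. No gain.

Yes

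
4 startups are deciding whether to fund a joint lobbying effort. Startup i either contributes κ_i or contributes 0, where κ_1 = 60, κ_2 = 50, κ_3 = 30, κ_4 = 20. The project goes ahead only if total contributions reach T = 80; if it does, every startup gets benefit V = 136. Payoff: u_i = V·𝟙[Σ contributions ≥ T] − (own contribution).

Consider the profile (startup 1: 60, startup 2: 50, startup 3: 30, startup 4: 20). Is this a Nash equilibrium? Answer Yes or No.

Total = 160 ≥ 80: provided.
Startup 1 (pledges 60, payoff 76): dropping to 0 → total 100, payoff 136. Profitable deviation.

No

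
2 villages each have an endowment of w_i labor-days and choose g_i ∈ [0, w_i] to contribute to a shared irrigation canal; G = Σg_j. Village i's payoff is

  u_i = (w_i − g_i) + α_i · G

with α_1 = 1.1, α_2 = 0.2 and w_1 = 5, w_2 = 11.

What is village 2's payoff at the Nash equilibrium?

∂u_i/∂g_i = α_i − 1, so village i contributes w_i if α_i > 1, else 0.
α_i > 1 for i ∈ {1}; NE contributions (5, 0), G = 5.
u_2 = (11 − 0) + 0.2·5 = 12.

12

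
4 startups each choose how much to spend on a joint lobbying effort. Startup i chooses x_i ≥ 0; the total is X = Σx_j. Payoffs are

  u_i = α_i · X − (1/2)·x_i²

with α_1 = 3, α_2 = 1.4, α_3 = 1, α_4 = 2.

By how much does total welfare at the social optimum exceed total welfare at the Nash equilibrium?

62.74

Startup i's FOC: ∂u_i/∂x_i = α_i − x_i = 0, so x_i* = α_i.
NE contributions = (3, 1.4, 1, 2); X = 7.4.
W^NE = (Σα)·X − ½Σα_i² = 7.4² − ½·15.96 = 46.78.
Planner sets x_i = Σα_j = 7.4 for every i, so X^SO = 4·7.4 = 29.6.
W^SO = (Σα)·X^SO − ½·4·(Σα)² = (4/2)·7.4² = 109.52.
Deadweight loss = W^SO − W^NE = 62.74.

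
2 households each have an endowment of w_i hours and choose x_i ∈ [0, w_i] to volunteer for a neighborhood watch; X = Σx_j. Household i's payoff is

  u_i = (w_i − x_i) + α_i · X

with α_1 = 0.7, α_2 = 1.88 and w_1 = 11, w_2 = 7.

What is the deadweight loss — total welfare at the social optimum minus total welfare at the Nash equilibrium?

17.38

∂u_i/∂x_i = α_i − 1, so household i contributes w_i if α_i > 1, else 0.
α_i > 1 for i ∈ {2}; NE contributions (0, 7), X = 7.
W^NE = Σw_i − X^NE + (Σα_i)·X^NE = 18 + 1.58·7 = 29.06.
Planner: ∂(Σu_j)/∂x_i = Σα_j − 1 = 1.58 > 0, so everyone contributes w_i; X^SO = 18, W^SO = 18 + 1.58·18 = 46.44.
Deadweight loss = 17.38.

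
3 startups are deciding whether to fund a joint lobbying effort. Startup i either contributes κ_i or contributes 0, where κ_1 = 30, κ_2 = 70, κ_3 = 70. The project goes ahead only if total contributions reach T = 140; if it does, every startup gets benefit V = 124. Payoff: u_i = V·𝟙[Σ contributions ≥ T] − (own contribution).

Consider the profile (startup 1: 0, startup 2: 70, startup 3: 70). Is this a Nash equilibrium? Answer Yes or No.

Total = 140 ≥ 140: provided.
Startup 1 (pledges 0, payoff 124): pledging 30 → total 170, payoff 94. No gain.
Startup 2 (pledges 70, payoff 54): dropping to 0 → total 70, payoff 0. No gain.
Startup 3 (pledges 70, payoff 54): dropping to 0 → total 70, payoff 0. No gain.

Yes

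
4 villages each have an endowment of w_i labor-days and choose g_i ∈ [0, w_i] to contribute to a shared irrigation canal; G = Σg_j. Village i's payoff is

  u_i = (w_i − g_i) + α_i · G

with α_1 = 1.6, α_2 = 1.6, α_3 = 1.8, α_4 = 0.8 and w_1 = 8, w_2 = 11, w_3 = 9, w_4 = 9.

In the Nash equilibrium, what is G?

∂u_i/∂g_i = α_i − 1, so village i contributes w_i if α_i > 1, else 0.
α_i > 1 for i ∈ {1, 2, 3}; NE contributions (8, 11, 9, 0), G = 28.

28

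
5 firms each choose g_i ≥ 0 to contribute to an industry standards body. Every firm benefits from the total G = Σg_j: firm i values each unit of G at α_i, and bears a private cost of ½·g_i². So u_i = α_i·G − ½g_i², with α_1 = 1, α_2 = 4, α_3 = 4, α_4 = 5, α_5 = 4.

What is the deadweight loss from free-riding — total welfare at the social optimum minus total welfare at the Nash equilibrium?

Firm i's FOC: ∂u_i/∂g_i = α_i − g_i = 0, so g_i* = α_i.
NE contributions = (1, 4, 4, 5, 4); G = 18.
W^NE = (Σα)·G − ½Σα_i² = 18² − ½·74 = 287.
Planner sets g_i = Σα_j = 18 for every i, so G^SO = 5·18 = 90.
W^SO = (Σα)·G^SO − ½·5·(Σα)² = (5/2)·18² = 810.
Deadweight loss = W^SO − W^NE = 523.

523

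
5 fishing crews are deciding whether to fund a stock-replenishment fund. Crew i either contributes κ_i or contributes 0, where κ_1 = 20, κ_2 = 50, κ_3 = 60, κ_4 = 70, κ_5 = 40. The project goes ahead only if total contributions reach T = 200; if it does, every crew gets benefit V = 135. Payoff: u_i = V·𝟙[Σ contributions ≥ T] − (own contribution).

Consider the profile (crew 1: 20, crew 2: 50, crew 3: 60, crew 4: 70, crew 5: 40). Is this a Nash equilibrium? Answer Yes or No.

Total = 240 ≥ 200: provided.
Crew 1 (pledges 20, payoff 115): dropping to 0 → total 220, payoff 135. Profitable deviation.

No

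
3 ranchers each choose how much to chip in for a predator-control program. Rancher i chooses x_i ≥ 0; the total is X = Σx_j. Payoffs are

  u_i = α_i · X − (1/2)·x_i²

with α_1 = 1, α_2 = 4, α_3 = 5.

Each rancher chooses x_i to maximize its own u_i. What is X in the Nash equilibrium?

Rancher i's FOC: ∂u_i/∂x_i = α_i − x_i = 0, so x_i* = α_i.
NE contributions = (1, 4, 5); X = 10.

10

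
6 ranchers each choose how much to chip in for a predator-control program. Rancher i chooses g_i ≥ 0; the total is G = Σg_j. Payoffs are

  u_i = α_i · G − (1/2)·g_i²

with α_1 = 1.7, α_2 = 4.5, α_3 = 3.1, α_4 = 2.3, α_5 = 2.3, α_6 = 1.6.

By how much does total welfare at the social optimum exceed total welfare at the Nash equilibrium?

503.445

Rancher i's FOC: ∂u_i/∂g_i = α_i − g_i = 0, so g_i* = α_i.
NE contributions = (1.7, 4.5, 3.1, 2.3, 2.3, 1.6); G = 15.5.
W^NE = (Σα)·G − ½Σα_i² = 15.5² − ½·45.89 = 217.305.
Planner sets g_i = Σα_j = 15.5 for every i, so G^SO = 6·15.5 = 93.
W^SO = (Σα)·G^SO − ½·6·(Σα)² = (6/2)·15.5² = 720.75.
Deadweight loss = W^SO − W^NE = 503.445.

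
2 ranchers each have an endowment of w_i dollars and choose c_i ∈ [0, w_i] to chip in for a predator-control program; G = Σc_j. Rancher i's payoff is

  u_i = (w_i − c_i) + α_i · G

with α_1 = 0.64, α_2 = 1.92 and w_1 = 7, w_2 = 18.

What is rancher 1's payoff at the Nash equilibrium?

18.52

∂u_i/∂c_i = α_i − 1, so rancher i contributes w_i if α_i > 1, else 0.
α_i > 1 for i ∈ {2}; NE contributions (0, 18), G = 18.
u_1 = (7 − 0) + 0.64·18 = 18.52.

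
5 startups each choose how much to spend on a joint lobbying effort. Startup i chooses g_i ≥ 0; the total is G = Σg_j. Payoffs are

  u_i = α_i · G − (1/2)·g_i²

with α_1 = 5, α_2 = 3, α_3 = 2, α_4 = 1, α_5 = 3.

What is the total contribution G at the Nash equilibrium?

Startup i's FOC: ∂u_i/∂g_i = α_i − g_i = 0, so g_i* = α_i.
NE contributions = (5, 3, 2, 1, 3); G = 14.

14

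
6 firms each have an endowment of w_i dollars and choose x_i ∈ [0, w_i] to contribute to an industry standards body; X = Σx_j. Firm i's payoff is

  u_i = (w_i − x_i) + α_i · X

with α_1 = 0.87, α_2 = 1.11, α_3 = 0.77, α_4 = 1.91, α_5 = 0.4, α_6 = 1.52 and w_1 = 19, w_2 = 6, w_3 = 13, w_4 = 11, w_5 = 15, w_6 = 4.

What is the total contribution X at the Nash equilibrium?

21

∂u_i/∂x_i = α_i − 1, so firm i contributes w_i if α_i > 1, else 0.
α_i > 1 for i ∈ {2, 4, 6}; NE contributions (0, 6, 0, 11, 0, 4), X = 21.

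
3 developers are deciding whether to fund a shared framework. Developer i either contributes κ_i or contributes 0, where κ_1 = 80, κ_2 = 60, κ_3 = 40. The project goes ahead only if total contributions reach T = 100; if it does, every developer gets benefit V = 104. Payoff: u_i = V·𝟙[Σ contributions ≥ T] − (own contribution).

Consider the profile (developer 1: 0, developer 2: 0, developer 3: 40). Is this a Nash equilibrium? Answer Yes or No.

No

Total = 40 < 100: not provided.
Developer 1 (pledges 0, payoff 0): pledging 80 → total 120, payoff 24. Profitable deviation.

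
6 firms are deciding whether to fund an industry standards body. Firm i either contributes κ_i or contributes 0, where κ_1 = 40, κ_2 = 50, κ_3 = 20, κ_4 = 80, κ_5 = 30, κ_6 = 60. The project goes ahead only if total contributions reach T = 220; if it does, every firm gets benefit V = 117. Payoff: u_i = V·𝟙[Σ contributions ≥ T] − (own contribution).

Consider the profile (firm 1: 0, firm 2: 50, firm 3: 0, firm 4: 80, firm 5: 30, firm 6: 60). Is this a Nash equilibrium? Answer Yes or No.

Yes

Total = 220 ≥ 220: provided.
Firm 1 (pledges 0, payoff 117): pledging 40 → total 260, payoff 77. No gain.
Firm 2 (pledges 50, payoff 67): dropping to 0 → total 170, payoff 0. No gain.
Firm 3 (pledges 0, payoff 117): pledging 20 → total 240, payoff 97. No gain.
Firm 4 (pledges 80, payoff 37): dropping to 0 → total 140, payoff 0. No gain.
Firm 5 (pledges 30, payoff 87): dropping to 0 → total 190, payoff 0. No gain.
Firm 6 (pledges 60, payoff 57): dropping to 0 → total 160, payoff 0. No gain.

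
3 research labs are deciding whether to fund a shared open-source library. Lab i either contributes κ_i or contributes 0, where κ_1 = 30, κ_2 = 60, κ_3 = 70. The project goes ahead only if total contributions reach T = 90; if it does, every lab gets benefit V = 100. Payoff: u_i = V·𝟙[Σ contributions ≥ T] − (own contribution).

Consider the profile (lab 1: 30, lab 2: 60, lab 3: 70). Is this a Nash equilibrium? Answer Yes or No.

Total = 160 ≥ 90: provided.
Lab 1 (pledges 30, payoff 70): dropping to 0 → total 130, payoff 100. Profitable deviation.

No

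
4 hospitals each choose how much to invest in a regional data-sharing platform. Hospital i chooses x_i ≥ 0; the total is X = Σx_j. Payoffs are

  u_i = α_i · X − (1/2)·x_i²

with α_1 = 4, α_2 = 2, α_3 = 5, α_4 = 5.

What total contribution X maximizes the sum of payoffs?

Planner FOC: ∂(Σu_j)/∂x_i = (Σα_j) − x_i = 0, so x_i^SO = Σα_j = 16 for every i; X^SO = 64.

64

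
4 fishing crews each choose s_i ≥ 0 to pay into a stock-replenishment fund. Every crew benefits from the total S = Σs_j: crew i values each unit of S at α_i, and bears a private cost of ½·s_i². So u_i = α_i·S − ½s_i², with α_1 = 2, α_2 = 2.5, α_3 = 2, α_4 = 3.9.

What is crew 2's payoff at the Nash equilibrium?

Crew i's FOC: ∂u_i/∂s_i = α_i − s_i = 0, so s_i* = α_i.
NE contributions = (2, 2.5, 2, 3.9); S = 10.4.
u_2 = α_2·S − ½·(s_2)² = 2.5·10.4 − ½·2.5² = 22.875.

22.875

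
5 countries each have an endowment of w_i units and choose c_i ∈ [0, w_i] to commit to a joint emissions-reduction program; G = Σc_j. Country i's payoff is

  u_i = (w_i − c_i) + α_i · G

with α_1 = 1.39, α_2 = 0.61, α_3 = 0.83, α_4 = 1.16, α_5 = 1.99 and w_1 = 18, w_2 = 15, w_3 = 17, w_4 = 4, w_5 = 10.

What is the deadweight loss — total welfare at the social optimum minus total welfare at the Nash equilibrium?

∂u_i/∂c_i = α_i − 1, so country i contributes w_i if α_i > 1, else 0.
α_i > 1 for i ∈ {1, 4, 5}; NE contributions (18, 0, 0, 4, 10), G = 32.
W^NE = Σw_i − G^NE + (Σα_i)·G^NE = 64 + 4.98·32 = 223.36.
Planner: ∂(Σu_j)/∂c_i = Σα_j − 1 = 4.98 > 0, so everyone contributes w_i; G^SO = 64, W^SO = 64 + 4.98·64 = 382.72.
Deadweight loss = 159.36.

159.36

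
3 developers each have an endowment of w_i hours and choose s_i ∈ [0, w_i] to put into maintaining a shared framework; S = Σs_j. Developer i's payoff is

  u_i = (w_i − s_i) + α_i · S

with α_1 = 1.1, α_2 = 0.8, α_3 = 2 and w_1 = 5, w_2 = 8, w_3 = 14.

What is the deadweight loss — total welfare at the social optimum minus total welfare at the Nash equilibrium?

23.2

∂u_i/∂s_i = α_i − 1, so developer i contributes w_i if α_i > 1, else 0.
α_i > 1 for i ∈ {1, 3}; NE contributions (5, 0, 14), S = 19.
W^NE = Σw_i − S^NE + (Σα_i)·S^NE = 27 + 2.9·19 = 82.1.
Planner: ∂(Σu_j)/∂s_i = Σα_j − 1 = 2.9 > 0, so everyone contributes w_i; S^SO = 27, W^SO = 27 + 2.9·27 = 105.3.
Deadweight loss = 23.2.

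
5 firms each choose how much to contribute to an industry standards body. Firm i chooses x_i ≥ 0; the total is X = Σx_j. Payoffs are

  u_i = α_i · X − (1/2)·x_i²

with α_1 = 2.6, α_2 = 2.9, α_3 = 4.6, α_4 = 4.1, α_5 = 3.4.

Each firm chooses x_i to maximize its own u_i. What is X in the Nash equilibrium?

Firm i's FOC: ∂u_i/∂x_i = α_i − x_i = 0, so x_i* = α_i.
NE contributions = (2.6, 2.9, 4.6, 4.1, 3.4); X = 17.6.

17.6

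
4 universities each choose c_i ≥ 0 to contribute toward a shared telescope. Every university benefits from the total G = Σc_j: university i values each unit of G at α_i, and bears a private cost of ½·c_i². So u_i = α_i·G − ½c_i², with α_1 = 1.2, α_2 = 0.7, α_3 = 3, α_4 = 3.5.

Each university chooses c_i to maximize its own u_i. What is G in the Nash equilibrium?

University i's FOC: ∂u_i/∂c_i = α_i − c_i = 0, so c_i* = α_i.
NE contributions = (1.2, 0.7, 3, 3.5); G = 8.4.

8.4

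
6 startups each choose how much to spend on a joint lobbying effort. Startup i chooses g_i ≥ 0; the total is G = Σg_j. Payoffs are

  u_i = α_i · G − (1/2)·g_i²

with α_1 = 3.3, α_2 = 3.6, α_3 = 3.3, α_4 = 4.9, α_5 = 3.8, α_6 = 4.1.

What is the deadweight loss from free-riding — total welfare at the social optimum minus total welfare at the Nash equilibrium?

1103

Startup i's FOC: ∂u_i/∂g_i = α_i − g_i = 0, so g_i* = α_i.
NE contributions = (3.3, 3.6, 3.3, 4.9, 3.8, 4.1); G = 23.
W^NE = (Σα)·G − ½Σα_i² = 23² − ½·90 = 484.
Planner sets g_i = Σα_j = 23 for every i, so G^SO = 6·23 = 138.
W^SO = (Σα)·G^SO − ½·6·(Σα)² = (6/2)·23² = 1587.
Deadweight loss = W^SO − W^NE = 1103.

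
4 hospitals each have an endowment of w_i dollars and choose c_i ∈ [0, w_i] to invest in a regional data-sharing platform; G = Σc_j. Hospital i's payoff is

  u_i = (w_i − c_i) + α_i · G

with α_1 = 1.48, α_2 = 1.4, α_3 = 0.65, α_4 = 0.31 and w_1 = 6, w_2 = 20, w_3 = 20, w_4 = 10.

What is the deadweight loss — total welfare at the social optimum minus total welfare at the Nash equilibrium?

85.2

∂u_i/∂c_i = α_i − 1, so hospital i contributes w_i if α_i > 1, else 0.
α_i > 1 for i ∈ {1, 2}; NE contributions (6, 20, 0, 0), G = 26.
W^NE = Σw_i − G^NE + (Σα_i)·G^NE = 56 + 2.84·26 = 129.84.
Planner: ∂(Σu_j)/∂c_i = Σα_j − 1 = 2.84 > 0, so everyone contributes w_i; G^SO = 56, W^SO = 56 + 2.84·56 = 215.04.
Deadweight loss = 85.2.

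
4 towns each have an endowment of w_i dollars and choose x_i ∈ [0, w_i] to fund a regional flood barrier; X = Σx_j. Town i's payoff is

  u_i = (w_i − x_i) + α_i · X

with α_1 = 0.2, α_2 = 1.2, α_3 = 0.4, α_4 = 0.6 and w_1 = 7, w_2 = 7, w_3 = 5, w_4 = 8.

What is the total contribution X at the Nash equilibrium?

∂u_i/∂x_i = α_i − 1, so town i contributes w_i if α_i > 1, else 0.
α_i > 1 for i ∈ {2}; NE contributions (0, 7, 0, 0), X = 7.

7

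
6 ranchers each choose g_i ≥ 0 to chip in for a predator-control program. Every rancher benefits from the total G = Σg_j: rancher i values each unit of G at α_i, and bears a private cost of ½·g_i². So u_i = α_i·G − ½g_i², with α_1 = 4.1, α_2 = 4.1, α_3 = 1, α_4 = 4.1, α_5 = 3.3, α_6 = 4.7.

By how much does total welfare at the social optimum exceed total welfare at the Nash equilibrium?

Rancher i's FOC: ∂u_i/∂g_i = α_i − g_i = 0, so g_i* = α_i.
NE contributions = (4.1, 4.1, 1, 4.1, 3.3, 4.7); G = 21.3.
W^NE = (Σα)·G − ½Σα_i² = 21.3² − ½·84.41 = 411.485.
Planner sets g_i = Σα_j = 21.3 for every i, so G^SO = 6·21.3 = 127.8.
W^SO = (Σα)·G^SO − ½·6·(Σα)² = (6/2)·21.3² = 1361.07.
Deadweight loss = W^SO − W^NE = 949.585.

949.585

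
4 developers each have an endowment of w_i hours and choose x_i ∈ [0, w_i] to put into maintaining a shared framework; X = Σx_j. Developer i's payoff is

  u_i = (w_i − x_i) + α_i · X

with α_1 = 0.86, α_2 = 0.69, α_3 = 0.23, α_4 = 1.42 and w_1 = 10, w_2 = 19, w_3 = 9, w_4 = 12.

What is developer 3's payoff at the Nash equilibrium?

11.76

∂u_i/∂x_i = α_i − 1, so developer i contributes w_i if α_i > 1, else 0.
α_i > 1 for i ∈ {4}; NE contributions (0, 0, 0, 12), X = 12.
u_3 = (9 − 0) + 0.23·12 = 11.76.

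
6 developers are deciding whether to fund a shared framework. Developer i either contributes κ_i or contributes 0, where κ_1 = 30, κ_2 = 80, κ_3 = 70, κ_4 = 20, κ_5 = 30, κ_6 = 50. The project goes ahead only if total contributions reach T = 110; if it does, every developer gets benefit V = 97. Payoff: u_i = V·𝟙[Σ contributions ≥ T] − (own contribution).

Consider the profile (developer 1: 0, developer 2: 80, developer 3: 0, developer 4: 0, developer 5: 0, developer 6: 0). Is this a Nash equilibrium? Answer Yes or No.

Total = 80 < 110: not provided.
Developer 1 (pledges 0, payoff 0): pledging 30 → total 110, payoff 67. Profitable deviation.

No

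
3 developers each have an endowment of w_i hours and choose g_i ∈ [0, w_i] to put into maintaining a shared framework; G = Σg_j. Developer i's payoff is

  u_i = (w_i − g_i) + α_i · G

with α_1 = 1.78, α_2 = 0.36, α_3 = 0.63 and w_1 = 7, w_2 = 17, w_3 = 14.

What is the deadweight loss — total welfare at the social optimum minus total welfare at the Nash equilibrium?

∂u_i/∂g_i = α_i − 1, so developer i contributes w_i if α_i > 1, else 0.
α_i > 1 for i ∈ {1}; NE contributions (7, 0, 0), G = 7.
W^NE = Σw_i − G^NE + (Σα_i)·G^NE = 38 + 1.77·7 = 50.39.
Planner: ∂(Σu_j)/∂g_i = Σα_j − 1 = 1.77 > 0, so everyone contributes w_i; G^SO = 38, W^SO = 38 + 1.77·38 = 105.26.
Deadweight loss = 54.87.

54.87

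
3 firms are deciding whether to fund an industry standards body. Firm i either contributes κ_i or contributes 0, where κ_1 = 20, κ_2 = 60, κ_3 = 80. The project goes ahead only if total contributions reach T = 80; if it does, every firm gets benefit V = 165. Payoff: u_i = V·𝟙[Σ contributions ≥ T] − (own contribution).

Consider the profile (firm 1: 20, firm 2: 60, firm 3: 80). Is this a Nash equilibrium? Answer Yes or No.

No

Total = 160 ≥ 80: provided.
Firm 1 (pledges 20, payoff 145): dropping to 0 → total 140, payoff 165. Profitable deviation.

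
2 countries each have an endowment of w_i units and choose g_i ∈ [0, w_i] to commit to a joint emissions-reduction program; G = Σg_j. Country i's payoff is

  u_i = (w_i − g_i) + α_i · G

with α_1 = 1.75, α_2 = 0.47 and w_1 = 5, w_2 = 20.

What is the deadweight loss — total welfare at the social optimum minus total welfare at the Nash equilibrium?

24.4

∂u_i/∂g_i = α_i − 1, so country i contributes w_i if α_i > 1, else 0.
α_i > 1 for i ∈ {1}; NE contributions (5, 0), G = 5.
W^NE = Σw_i − G^NE + (Σα_i)·G^NE = 25 + 1.22·5 = 31.1.
Planner: ∂(Σu_j)/∂g_i = Σα_j − 1 = 1.22 > 0, so everyone contributes w_i; G^SO = 25, W^SO = 25 + 1.22·25 = 55.5.
Deadweight loss = 24.4.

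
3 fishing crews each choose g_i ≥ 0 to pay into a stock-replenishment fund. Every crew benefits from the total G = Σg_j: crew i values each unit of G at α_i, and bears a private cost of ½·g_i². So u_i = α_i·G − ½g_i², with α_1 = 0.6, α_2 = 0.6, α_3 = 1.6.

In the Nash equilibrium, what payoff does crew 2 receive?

Crew i's FOC: ∂u_i/∂g_i = α_i − g_i = 0, so g_i* = α_i.
NE contributions = (0.6, 0.6, 1.6); G = 2.8.
u_2 = α_2·G − ½·(g_2)² = 0.6·2.8 − ½·0.6² = 1.5.

1.5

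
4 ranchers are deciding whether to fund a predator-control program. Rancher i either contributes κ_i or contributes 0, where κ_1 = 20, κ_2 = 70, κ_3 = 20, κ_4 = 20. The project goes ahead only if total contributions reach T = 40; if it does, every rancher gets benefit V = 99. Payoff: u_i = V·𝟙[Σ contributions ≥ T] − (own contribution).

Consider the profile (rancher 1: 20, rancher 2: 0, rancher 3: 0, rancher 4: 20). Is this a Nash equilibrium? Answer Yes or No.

Total = 40 ≥ 40: provided.
Rancher 1 (pledges 20, payoff 79): dropping to 0 → total 20, payoff 0. No gain.
Rancher 2 (pledges 0, payoff 99): pledging 70 → total 110, payoff 29. No gain.
Rancher 3 (pledges 0, payoff 99): pledging 20 → total 60, payoff 79. No gain.
Rancher 4 (pledges 20, payoff 79): dropping to 0 → total 20, payoff 0. No gain.

Yes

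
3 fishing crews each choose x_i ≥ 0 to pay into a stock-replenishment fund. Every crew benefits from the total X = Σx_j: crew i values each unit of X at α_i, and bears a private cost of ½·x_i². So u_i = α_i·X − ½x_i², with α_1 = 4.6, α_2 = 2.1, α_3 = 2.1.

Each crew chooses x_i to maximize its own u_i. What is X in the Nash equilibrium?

8.8

Crew i's FOC: ∂u_i/∂x_i = α_i − x_i = 0, so x_i* = α_i.
NE contributions = (4.6, 2.1, 2.1); X = 8.8.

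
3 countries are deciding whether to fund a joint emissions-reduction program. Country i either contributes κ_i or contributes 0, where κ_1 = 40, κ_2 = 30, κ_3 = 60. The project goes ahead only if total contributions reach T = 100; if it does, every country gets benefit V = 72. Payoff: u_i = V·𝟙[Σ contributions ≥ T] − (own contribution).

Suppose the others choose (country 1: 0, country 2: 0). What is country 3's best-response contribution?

0

Others' total = 0. Even contributing 60 gives 60 < 100: no benefit either way.
Best response: 0.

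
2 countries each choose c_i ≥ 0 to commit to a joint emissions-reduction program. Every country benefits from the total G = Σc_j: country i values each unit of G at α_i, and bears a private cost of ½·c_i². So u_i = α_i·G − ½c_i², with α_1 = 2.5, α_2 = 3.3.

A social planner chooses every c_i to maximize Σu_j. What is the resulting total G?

11.6

Planner FOC: ∂(Σu_j)/∂c_i = (Σα_j) − c_i = 0, so c_i^SO = Σα_j = 5.8 for every i; G^SO = 11.6.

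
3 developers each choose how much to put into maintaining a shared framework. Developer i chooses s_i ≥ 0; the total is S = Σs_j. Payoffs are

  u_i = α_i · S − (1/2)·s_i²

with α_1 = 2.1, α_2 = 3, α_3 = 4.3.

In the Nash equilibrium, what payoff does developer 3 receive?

31.175

Developer i's FOC: ∂u_i/∂s_i = α_i − s_i = 0, so s_i* = α_i.
NE contributions = (2.1, 3, 4.3); S = 9.4.
u_3 = α_3·S − ½·(s_3)² = 4.3·9.4 − ½·4.3² = 31.175.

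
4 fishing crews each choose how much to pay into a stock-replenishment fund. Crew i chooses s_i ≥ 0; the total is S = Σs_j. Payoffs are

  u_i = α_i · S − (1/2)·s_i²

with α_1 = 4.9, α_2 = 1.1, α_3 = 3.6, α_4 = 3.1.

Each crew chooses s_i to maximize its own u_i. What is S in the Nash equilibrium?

12.7

Crew i's FOC: ∂u_i/∂s_i = α_i − s_i = 0, so s_i* = α_i.
NE contributions = (4.9, 1.1, 3.6, 3.1); S = 12.7.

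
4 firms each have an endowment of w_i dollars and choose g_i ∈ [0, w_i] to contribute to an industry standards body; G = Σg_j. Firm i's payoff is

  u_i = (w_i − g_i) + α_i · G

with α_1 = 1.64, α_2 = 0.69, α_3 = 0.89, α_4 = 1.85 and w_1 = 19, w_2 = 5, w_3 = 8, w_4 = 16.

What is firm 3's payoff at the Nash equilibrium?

39.15

∂u_i/∂g_i = α_i − 1, so firm i contributes w_i if α_i > 1, else 0.
α_i > 1 for i ∈ {1, 4}; NE contributions (19, 0, 0, 16), G = 35.
u_3 = (8 − 0) + 0.89·35 = 39.15.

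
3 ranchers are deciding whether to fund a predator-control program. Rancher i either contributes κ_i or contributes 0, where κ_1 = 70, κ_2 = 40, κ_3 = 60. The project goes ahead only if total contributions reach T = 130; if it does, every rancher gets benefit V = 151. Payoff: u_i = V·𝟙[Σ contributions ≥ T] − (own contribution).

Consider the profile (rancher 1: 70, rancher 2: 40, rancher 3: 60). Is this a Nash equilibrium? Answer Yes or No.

No

Total = 170 ≥ 130: provided.
Rancher 1 (pledges 70, payoff 81): dropping to 0 → total 100, payoff 0. No gain.
Rancher 2 (pledges 40, payoff 111): dropping to 0 → total 130, payoff 151. Profitable deviation.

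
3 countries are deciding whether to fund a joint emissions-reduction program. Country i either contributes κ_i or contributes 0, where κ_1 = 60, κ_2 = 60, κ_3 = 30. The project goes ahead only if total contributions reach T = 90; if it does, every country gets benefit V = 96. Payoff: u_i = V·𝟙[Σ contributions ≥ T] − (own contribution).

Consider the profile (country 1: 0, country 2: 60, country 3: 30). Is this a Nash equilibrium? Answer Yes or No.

Yes

Total = 90 ≥ 90: provided.
Country 1 (pledges 0, payoff 96): pledging 60 → total 150, payoff 36. No gain.
Country 2 (pledges 60, payoff 36): dropping to 0 → total 30, payoff 0. No gain.
Country 3 (pledges 30, payoff 66): dropping to 0 → total 60, payoff 0. No gain.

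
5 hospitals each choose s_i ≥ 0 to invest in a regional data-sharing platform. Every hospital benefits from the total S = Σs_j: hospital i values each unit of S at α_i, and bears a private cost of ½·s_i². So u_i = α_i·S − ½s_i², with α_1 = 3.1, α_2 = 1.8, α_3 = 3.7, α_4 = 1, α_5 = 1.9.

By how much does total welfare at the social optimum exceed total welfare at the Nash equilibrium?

Hospital i's FOC: ∂u_i/∂s_i = α_i − s_i = 0, so s_i* = α_i.
NE contributions = (3.1, 1.8, 3.7, 1, 1.9); S = 11.5.
W^NE = (Σα)·S − ½Σα_i² = 11.5² − ½·31.15 = 116.675.
Planner sets s_i = Σα_j = 11.5 for every i, so S^SO = 5·11.5 = 57.5.
W^SO = (Σα)·S^SO − ½·5·(Σα)² = (5/2)·11.5² = 330.625.
Deadweight loss = W^SO − W^NE = 213.95.

213.95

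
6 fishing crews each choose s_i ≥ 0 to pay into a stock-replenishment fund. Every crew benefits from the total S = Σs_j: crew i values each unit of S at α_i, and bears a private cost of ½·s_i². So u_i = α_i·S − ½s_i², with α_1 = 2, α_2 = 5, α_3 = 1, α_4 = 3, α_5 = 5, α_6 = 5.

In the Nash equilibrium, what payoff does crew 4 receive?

Crew i's FOC: ∂u_i/∂s_i = α_i − s_i = 0, so s_i* = α_i.
NE contributions = (2, 5, 1, 3, 5, 5); S = 21.
u_4 = α_4·S − ½·(s_4)² = 3·21 − ½·3² = 58.5.

58.5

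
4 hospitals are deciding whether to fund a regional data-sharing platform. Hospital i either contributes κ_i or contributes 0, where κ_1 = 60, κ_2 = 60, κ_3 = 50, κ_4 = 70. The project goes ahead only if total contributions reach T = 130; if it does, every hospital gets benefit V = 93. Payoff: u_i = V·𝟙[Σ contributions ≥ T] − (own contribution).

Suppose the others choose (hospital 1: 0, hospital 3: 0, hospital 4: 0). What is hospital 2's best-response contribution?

Others' total = 0. Even contributing 60 gives 60 < 130: no benefit either way.
Best response: 0.

0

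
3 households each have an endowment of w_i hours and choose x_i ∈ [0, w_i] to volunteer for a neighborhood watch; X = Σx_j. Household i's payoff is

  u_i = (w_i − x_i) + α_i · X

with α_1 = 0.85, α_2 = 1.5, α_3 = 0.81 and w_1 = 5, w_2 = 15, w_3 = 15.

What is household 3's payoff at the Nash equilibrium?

∂u_i/∂x_i = α_i − 1, so household i contributes w_i if α_i > 1, else 0.
α_i > 1 for i ∈ {2}; NE contributions (0, 15, 0), X = 15.
u_3 = (15 − 0) + 0.81·15 = 27.15.

27.15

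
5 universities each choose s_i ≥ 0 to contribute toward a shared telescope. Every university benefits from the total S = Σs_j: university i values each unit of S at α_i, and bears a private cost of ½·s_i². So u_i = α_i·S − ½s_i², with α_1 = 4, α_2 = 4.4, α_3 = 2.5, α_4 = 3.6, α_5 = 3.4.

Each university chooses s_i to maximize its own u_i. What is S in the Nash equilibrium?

17.9

University i's FOC: ∂u_i/∂s_i = α_i − s_i = 0, so s_i* = α_i.
NE contributions = (4, 4.4, 2.5, 3.6, 3.4); S = 17.9.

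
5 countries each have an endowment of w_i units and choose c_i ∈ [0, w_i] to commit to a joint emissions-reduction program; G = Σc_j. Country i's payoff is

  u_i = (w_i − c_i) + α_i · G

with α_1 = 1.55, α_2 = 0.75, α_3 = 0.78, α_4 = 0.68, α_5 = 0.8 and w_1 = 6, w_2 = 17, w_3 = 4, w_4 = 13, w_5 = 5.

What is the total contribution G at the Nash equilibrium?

∂u_i/∂c_i = α_i − 1, so country i contributes w_i if α_i > 1, else 0.
α_i > 1 for i ∈ {1}; NE contributions (6, 0, 0, 0, 0), G = 6.

6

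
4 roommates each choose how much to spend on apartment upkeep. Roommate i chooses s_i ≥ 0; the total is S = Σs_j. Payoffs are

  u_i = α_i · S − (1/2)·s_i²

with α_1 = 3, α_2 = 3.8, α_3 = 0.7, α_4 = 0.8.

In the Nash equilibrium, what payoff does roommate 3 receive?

5.565

Roommate i's FOC: ∂u_i/∂s_i = α_i − s_i = 0, so s_i* = α_i.
NE contributions = (3, 3.8, 0.7, 0.8); S = 8.3.
u_3 = α_3·S − ½·(s_3)² = 0.7·8.3 − ½·0.7² = 5.565.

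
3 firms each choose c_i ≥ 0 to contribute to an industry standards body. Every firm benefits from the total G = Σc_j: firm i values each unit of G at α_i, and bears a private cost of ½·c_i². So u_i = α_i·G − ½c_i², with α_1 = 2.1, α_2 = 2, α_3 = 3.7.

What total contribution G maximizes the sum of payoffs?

Planner FOC: ∂(Σu_j)/∂c_i = (Σα_j) − c_i = 0, so c_i^SO = Σα_j = 7.8 for every i; G^SO = 23.4.

23.4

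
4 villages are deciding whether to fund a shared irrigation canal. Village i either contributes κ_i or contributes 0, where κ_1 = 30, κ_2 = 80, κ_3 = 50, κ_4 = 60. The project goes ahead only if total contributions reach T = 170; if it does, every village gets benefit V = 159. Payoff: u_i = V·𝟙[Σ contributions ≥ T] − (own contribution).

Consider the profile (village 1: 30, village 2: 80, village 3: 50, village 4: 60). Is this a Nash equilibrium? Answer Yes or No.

No

Total = 220 ≥ 170: provided.
Village 1 (pledges 30, payoff 129): dropping to 0 → total 190, payoff 159. Profitable deviation.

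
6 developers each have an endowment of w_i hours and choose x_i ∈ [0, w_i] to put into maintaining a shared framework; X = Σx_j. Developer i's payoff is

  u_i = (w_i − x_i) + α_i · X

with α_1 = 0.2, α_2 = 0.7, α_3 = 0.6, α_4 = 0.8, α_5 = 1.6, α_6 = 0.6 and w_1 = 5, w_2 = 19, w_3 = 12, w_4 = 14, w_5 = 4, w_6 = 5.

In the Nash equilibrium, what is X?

∂u_i/∂x_i = α_i − 1, so developer i contributes w_i if α_i > 1, else 0.
α_i > 1 for i ∈ {5}; NE contributions (0, 0, 0, 0, 4, 0), X = 4.

4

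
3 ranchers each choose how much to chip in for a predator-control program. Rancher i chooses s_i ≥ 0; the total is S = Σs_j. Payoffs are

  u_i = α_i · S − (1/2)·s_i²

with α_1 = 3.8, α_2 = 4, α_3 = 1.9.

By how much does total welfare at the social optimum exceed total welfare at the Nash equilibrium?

64.07

Rancher i's FOC: ∂u_i/∂s_i = α_i − s_i = 0, so s_i* = α_i.
NE contributions = (3.8, 4, 1.9); S = 9.7.
W^NE = (Σα)·S − ½Σα_i² = 9.7² − ½·34.05 = 77.065.
Planner sets s_i = Σα_j = 9.7 for every i, so S^SO = 3·9.7 = 29.1.
W^SO = (Σα)·S^SO − ½·3·(Σα)² = (3/2)·9.7² = 141.135.
Deadweight loss = W^SO − W^NE = 64.07.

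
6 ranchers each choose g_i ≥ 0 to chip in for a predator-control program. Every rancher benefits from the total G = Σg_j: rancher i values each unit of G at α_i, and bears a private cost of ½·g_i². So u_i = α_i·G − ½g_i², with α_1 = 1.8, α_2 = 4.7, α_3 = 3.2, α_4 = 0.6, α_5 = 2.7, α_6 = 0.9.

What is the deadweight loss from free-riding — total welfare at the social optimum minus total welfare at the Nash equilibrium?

Rancher i's FOC: ∂u_i/∂g_i = α_i − g_i = 0, so g_i* = α_i.
NE contributions = (1.8, 4.7, 3.2, 0.6, 2.7, 0.9); G = 13.9.
W^NE = (Σα)·G − ½Σα_i² = 13.9² − ½·44.03 = 171.195.
Planner sets g_i = Σα_j = 13.9 for every i, so G^SO = 6·13.9 = 83.4.
W^SO = (Σα)·G^SO − ½·6·(Σα)² = (6/2)·13.9² = 579.63.
Deadweight loss = W^SO − W^NE = 408.435.

408.435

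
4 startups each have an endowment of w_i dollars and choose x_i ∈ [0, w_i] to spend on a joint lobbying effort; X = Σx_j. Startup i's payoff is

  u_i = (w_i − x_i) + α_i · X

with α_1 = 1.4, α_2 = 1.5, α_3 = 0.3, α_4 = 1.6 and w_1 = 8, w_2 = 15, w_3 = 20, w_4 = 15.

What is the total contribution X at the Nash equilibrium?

38

∂u_i/∂x_i = α_i − 1, so startup i contributes w_i if α_i > 1, else 0.
α_i > 1 for i ∈ {1, 2, 4}; NE contributions (8, 15, 0, 15), X = 38.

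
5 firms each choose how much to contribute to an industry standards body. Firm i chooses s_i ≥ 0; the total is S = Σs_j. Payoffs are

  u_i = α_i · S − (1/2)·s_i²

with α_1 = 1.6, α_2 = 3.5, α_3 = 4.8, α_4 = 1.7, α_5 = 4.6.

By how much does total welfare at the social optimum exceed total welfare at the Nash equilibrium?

424.61

Firm i's FOC: ∂u_i/∂s_i = α_i − s_i = 0, so s_i* = α_i.
NE contributions = (1.6, 3.5, 4.8, 1.7, 4.6); S = 16.2.
W^NE = (Σα)·S − ½Σα_i² = 16.2² − ½·61.9 = 231.49.
Planner sets s_i = Σα_j = 16.2 for every i, so S^SO = 5·16.2 = 81.
W^SO = (Σα)·S^SO − ½·5·(Σα)² = (5/2)·16.2² = 656.1.
Deadweight loss = W^SO − W^NE = 424.61.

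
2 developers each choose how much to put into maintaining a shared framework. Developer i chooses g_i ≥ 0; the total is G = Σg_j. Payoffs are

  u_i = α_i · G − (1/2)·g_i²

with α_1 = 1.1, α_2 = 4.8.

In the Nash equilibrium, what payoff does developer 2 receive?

16.8

Developer i's FOC: ∂u_i/∂g_i = α_i − g_i = 0, so g_i* = α_i.
NE contributions = (1.1, 4.8); G = 5.9.
u_2 = α_2·G − ½·(g_2)² = 4.8·5.9 − ½·4.8² = 16.8.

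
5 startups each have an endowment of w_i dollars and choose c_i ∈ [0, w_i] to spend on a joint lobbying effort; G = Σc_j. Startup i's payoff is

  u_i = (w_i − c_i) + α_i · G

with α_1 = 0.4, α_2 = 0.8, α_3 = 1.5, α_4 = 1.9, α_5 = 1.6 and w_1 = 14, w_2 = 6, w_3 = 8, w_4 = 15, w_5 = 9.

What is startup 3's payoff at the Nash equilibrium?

∂u_i/∂c_i = α_i − 1, so startup i contributes w_i if α_i > 1, else 0.
α_i > 1 for i ∈ {3, 4, 5}; NE contributions (0, 0, 8, 15, 9), G = 32.
u_3 = (8 − 8) + 1.5·32 = 48.

48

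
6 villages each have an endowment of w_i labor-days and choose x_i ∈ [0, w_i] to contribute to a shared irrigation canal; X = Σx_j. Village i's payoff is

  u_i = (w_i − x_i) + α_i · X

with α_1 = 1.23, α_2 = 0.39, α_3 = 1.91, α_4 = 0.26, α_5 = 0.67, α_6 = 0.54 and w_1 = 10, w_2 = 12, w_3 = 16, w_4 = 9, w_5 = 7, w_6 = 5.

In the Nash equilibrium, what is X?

∂u_i/∂x_i = α_i − 1, so village i contributes w_i if α_i > 1, else 0.
α_i > 1 for i ∈ {1, 3}; NE contributions (10, 0, 16, 0, 0, 0), X = 26.

26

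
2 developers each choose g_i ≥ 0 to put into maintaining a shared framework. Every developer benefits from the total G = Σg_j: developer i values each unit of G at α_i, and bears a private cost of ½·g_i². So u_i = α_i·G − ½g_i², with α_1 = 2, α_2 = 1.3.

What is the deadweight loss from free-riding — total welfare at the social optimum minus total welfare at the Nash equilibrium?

Developer i's FOC: ∂u_i/∂g_i = α_i − g_i = 0, so g_i* = α_i.
NE contributions = (2, 1.3); G = 3.3.
W^NE = (Σα)·G − ½Σα_i² = 3.3² − ½·5.69 = 8.045.
Planner sets g_i = Σα_j = 3.3 for every i, so G^SO = 2·3.3 = 6.6.
W^SO = (Σα)·G^SO − ½·2·(Σα)² = (2/2)·3.3² = 10.89.
Deadweight loss = W^SO − W^NE = 2.845.

2.845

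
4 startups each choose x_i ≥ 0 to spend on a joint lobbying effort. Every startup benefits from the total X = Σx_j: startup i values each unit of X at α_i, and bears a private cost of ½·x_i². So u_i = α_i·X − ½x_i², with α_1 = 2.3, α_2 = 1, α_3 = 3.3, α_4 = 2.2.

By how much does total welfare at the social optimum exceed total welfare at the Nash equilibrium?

Startup i's FOC: ∂u_i/∂x_i = α_i − x_i = 0, so x_i* = α_i.
NE contributions = (2.3, 1, 3.3, 2.2); X = 8.8.
W^NE = (Σα)·X − ½Σα_i² = 8.8² − ½·22.02 = 66.43.
Planner sets x_i = Σα_j = 8.8 for every i, so X^SO = 4·8.8 = 35.2.
W^SO = (Σα)·X^SO − ½·4·(Σα)² = (4/2)·8.8² = 154.88.
Deadweight loss = W^SO − W^NE = 88.45.

88.45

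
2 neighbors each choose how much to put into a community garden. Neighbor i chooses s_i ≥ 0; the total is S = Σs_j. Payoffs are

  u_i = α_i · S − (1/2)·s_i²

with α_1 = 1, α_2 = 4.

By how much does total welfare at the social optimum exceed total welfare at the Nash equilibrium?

Neighbor i's FOC: ∂u_i/∂s_i = α_i − s_i = 0, so s_i* = α_i.
NE contributions = (1, 4); S = 5.
W^NE = (Σα)·S − ½Σα_i² = 5² − ½·17 = 16.5.
Planner sets s_i = Σα_j = 5 for every i, so S^SO = 2·5 = 10.
W^SO = (Σα)·S^SO − ½·2·(Σα)² = (2/2)·5² = 25.
Deadweight loss = W^SO − W^NE = 8.5.

8.5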